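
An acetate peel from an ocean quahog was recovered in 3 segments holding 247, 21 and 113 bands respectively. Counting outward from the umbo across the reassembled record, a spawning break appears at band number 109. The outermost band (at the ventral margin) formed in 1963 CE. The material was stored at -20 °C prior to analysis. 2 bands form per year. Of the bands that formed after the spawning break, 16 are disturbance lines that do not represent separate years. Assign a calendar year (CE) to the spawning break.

1835 CE

Total bands = 247 + 21 + 113 = 381.
Between band 109 and the ventral margin there are 381 − 109 = 272 bands.
272 − 16 false = 256 true bands after the spawning break.
256 bands at 2 per year is 256 / 2 = 128 years.
The band at the ventral margin is 1963 CE, so the spawning break dates to 1963 − 128 = 1835 CE.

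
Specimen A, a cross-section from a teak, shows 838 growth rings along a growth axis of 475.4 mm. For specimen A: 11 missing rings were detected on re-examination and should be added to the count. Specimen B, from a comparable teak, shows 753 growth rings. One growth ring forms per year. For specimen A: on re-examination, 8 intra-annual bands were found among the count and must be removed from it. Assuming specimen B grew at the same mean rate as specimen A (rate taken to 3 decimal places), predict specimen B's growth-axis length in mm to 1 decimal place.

425.4 mm

Specimen A: after corrections the count is 838 − 8 + 11 = 841 growth rings.
A: 475.4 mm over 841 years gives 475.4 / 841 ≈ 0.565 mm/yr.
Length of B = 0.565 × 753 = 425.4 mm.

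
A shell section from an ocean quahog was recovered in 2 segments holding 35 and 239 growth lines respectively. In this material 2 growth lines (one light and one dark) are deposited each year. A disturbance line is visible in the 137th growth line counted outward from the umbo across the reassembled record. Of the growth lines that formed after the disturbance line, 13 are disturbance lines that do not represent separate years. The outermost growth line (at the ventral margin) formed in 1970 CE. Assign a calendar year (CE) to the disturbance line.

1908 CE

Total growth lines = 35 + 239 = 274.
The disturbance line sits at growth line 137 from the umbo, so 274 − 137 = 137 growth lines formed after it.
Removing the 13 false growth lines leaves 137 − 13 = 124 true growth lines beyond the disturbance line.
Dividing by 2 growth lines per year: 124 / 2 = 62 years.
The growth line at the ventral margin is 1970 CE, so the disturbance line dates to 1970 − 62 = 1908 CE.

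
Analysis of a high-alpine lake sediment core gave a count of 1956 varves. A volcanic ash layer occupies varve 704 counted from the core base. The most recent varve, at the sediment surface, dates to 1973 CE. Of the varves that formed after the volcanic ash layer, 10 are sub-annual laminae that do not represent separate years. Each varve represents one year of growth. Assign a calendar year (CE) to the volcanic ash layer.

731 CE

1956 − 704 = 1252 varves lie beyond the volcanic ash layer toward the sediment surface.
1252 − 10 false = 1242 true varves after the volcanic ash layer.
1973 − 1242 = 731 CE.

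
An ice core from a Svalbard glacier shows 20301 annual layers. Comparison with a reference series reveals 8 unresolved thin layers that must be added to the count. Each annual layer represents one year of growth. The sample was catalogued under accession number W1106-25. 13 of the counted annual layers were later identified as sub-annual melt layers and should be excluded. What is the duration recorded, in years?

20296 yr

Correcting the raw count gives 20301 − 13 + 8 = 20296 true annual layers.
One annual layer per year makes the duration 20296 years.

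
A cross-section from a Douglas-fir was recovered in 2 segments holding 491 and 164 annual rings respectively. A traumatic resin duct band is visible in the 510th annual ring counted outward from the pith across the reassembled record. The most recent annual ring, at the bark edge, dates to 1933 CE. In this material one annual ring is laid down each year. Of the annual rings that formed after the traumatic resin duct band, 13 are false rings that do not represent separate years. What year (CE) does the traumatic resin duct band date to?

Total annual rings = 491 + 164 = 655.
655 − 510 = 145 annual rings lie beyond the traumatic resin duct band toward the bark edge.
Excluding 13 false annual rings: 145 − 13 = 132.
The annual ring at the bark edge is 1933 CE, so the traumatic resin duct band dates to 1933 − 132 = 1801 CE.

1801 CE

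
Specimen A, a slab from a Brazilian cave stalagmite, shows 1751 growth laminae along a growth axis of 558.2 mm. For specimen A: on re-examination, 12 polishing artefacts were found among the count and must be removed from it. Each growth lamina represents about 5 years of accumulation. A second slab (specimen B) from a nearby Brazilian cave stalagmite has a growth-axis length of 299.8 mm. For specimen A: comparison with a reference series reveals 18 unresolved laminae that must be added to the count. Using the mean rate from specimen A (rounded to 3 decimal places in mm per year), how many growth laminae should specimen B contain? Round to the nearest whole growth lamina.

937 growth laminae

Specimen A: correcting the raw count gives 1751 − 12 + 18 = 1757 true growth laminae.
Specimen A: multiplying by 5 years per growth lamina: 1757 × 5 = 8785 years.
A: 558.2 mm over 8785 years gives 558.2 / 8785 ≈ 0.064 mm/yr.
Specimen B: 299.8 mm / 0.064 mm per year = 4684.38 years; at 5 years per growth lamina that is 4684.38 / 5 ≈ 937 growth laminae.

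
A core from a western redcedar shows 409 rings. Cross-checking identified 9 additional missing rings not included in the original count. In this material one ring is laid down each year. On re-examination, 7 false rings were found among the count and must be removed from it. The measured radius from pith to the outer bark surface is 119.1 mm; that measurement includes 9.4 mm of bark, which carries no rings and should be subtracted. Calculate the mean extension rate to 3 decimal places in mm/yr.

After corrections the count is 409 − 7 + 9 = 411 rings.
Net length = 119.1 − 9.4 = 109.7 mm.
Extension rate ≈ 109.7 / 411 = 0.267 mm/yr.

0.267 mm/yr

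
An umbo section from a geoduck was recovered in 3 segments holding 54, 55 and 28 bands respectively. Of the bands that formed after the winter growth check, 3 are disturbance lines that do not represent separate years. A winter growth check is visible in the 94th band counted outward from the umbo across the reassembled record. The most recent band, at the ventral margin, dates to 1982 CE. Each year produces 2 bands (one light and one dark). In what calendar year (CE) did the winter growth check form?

Total bands = 54 + 55 + 28 = 137.
Between band 94 and the ventral margin there are 137 − 94 = 43 bands.
Excluding 3 false bands: 43 − 3 = 40.
With 2 bands per year, 40 / 2 = 20 years.
1982 − 20 = 1962 CE.

1962 CE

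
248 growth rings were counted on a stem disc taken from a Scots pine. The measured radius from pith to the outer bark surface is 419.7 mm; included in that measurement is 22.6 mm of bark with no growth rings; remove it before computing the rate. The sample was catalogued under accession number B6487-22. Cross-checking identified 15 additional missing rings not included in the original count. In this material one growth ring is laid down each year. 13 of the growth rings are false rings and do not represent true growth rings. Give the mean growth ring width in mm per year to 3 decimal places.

1.588 mm per year

Correcting the raw count gives 248 − 13 + 15 = 250 true growth rings.
The growth record spans 419.7 − 22.6 = 397.1 mm.
Mean rate = 397.1 mm / 250 years ≈ 1.588 mm per year.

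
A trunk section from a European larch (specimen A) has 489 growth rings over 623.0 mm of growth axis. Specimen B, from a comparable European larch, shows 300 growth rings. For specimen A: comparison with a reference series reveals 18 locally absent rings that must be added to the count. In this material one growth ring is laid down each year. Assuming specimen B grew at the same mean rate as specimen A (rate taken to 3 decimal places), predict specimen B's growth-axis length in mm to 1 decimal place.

Specimen A: adjusted count: 489 + 18 = 507 growth rings.
A: Extension rate ≈ 623.0 / 507 = 1.229 mm per year.
Length of B = 1.229 × 300 = 368.7 mm.

368.7 mm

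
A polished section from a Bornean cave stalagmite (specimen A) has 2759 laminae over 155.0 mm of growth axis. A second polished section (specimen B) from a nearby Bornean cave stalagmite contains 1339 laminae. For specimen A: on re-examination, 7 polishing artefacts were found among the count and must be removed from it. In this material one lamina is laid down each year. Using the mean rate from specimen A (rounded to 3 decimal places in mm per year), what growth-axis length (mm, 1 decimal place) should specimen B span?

Specimen A: adjusted count: 2759 − 7 = 2752 laminae.
A: Extension rate ≈ 155.0 / 2752 = 0.056 mm/yr.
B's length ≈ 0.056 × 1339 = 75.0 mm.

75.0 mm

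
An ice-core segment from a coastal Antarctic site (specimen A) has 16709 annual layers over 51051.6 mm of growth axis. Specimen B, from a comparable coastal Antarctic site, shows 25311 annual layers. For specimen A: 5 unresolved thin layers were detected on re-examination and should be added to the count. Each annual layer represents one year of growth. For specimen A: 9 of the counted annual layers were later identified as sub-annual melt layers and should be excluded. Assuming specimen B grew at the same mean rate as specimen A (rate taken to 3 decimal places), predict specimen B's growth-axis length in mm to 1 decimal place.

Specimen A: true annual layer count = 16709 − 9 + 5 = 16705.
A: Mean rate = 51051.6 mm / 16705 years ≈ 3.056 mm/year.
B's length ≈ 3.056 × 25311 = 77350.4 mm.

77350.4 mm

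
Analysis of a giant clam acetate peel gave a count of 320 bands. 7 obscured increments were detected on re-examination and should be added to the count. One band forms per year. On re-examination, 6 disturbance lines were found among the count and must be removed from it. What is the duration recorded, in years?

321 yr

True band count = 320 − 6 + 7 = 321.
At one band per year, that is 321 years.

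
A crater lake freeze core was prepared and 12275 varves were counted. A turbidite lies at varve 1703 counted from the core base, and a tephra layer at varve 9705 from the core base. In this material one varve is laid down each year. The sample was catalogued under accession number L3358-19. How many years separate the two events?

8002 years

The two markers are separated by 9705 − 1703 = 8002 varves.
At one varve per year, 8002 years elapsed between them.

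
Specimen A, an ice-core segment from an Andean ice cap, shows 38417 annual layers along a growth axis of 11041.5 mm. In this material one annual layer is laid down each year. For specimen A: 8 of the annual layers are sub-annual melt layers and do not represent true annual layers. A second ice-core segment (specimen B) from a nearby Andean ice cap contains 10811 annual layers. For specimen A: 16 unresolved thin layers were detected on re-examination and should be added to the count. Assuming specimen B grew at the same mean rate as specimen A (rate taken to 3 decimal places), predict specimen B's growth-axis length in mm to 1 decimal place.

3102.8 mm

Specimen A: after corrections the count is 38417 − 8 + 16 = 38425 annual layers.
A: 11041.5 mm over 38425 years gives 11041.5 / 38425 ≈ 0.287 mm/year.
B's length ≈ 0.287 × 10811 = 3102.8 mm.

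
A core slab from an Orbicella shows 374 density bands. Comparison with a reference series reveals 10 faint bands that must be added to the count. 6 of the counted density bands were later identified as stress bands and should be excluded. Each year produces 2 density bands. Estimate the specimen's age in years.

189 years

After corrections the count is 374 − 6 + 10 = 378 density bands.
378 density bands at 2 per year is 378 / 2 = 189 years.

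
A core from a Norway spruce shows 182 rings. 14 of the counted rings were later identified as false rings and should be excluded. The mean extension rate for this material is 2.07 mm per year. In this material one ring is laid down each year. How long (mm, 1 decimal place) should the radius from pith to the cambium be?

347.8 mm

After corrections the count is 182 − 14 = 168 rings.
Predicted length = 2.07 mm/year × 168 years = 347.8 mm.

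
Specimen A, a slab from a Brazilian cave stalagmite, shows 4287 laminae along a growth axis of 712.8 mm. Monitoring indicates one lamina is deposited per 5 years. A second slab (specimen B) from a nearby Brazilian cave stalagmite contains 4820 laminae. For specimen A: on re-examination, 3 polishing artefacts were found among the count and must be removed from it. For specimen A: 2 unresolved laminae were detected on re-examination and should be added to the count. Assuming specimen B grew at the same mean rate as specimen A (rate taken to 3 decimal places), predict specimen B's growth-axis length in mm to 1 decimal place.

Specimen A: true lamina count = 4287 − 3 + 2 = 4286.
Specimen A: multiplying by 5 years per lamina: 4286 × 5 = 21430 years.
A: Extension rate ≈ 712.8 / 21430 = 0.033 mm/yr.
Specimen B: at 5 years per lamina, 4820 × 5 = 24100 years. B's length ≈ 0.033 × 24100 = 795.3 mm.

795.3 mm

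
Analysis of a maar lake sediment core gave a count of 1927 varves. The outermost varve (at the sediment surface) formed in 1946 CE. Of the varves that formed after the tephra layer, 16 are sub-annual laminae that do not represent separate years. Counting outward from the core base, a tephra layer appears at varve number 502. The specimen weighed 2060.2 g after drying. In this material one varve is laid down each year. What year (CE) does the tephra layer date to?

1927 − 502 = 1425 varves lie beyond the tephra layer toward the sediment surface.
Removing the 16 false varves leaves 1425 − 16 = 1409 true varves beyond the tephra layer.
Counting back 1409 years from 1946 CE places the tephra layer in 1946 − 1409 = 537 CE.

537 CE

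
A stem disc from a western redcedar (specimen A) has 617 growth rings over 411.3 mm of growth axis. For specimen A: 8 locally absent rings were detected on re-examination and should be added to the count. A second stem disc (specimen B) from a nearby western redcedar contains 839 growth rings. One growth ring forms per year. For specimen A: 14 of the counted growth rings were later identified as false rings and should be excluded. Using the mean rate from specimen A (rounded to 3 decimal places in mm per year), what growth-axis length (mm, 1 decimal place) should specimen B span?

564.6 mm

Specimen A: true growth ring count = 617 − 14 + 8 = 611.
A: 411.3 mm over 611 years gives 411.3 / 611 ≈ 0.673 mm per year.
B's length ≈ 0.673 × 839 = 564.6 mm.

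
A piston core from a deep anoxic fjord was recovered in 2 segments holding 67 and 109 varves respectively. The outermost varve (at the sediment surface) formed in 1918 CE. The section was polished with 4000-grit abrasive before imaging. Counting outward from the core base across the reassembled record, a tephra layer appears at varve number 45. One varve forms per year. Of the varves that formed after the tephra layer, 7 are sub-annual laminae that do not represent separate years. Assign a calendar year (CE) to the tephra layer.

1794 CE

Total varves = 67 + 109 = 176.
The tephra layer sits at varve 45 from the core base, so 176 − 45 = 131 varves formed after it.
131 − 7 false = 124 true varves after the tephra layer.
The varve at the sediment surface is 1918 CE, so the tephra layer dates to 1918 − 124 = 1794 CE.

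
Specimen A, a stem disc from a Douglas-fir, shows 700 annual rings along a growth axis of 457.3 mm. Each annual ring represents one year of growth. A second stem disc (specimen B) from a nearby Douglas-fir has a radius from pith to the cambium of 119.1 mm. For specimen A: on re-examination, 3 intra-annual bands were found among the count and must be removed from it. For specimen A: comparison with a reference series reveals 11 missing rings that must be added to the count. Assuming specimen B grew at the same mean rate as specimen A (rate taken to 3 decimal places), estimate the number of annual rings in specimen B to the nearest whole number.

Specimen A: correcting the raw count gives 700 − 3 + 11 = 708 true annual rings.
A: Mean rate = 457.3 mm / 708 years ≈ 0.646 mm/yr.
For B, 119.1 / 0.646 = 184.37 years ≈ 184 annual rings.

184 annual rings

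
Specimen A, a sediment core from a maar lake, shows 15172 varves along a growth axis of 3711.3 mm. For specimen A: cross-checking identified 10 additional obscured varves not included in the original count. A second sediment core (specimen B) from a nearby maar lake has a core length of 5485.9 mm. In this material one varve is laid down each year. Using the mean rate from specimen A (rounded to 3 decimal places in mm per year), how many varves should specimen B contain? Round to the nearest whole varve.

Specimen A: correcting the raw count gives 15172 + 10 = 15182 true varves.
A: Mean rate = 3711.3 mm / 15182 years ≈ 0.244 mm/yr.
B spans 5485.9 / 0.244 = 22483.20 years ≈ 22483 varves.

22483 varves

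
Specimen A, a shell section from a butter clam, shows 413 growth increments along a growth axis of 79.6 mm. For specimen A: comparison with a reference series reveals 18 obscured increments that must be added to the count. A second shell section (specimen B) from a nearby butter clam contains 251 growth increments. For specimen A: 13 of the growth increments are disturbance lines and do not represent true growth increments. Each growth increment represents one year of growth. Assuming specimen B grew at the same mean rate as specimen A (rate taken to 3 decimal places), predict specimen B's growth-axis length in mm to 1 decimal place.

Specimen A: adjusted count: 413 − 13 + 18 = 418 growth increments.
A: Extension rate ≈ 79.6 / 418 = 0.190 mm/year.
Length of B = 0.190 × 251 = 47.7 mm.

47.7 mm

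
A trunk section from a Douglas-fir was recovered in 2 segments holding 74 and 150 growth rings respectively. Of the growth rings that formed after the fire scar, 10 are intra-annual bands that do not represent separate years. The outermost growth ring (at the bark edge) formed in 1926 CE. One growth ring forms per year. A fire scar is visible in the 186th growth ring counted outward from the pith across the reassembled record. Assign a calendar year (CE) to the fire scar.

Total growth rings = 74 + 150 = 224.
Between growth ring 186 and the bark edge there are 224 − 186 = 38 growth rings.
Excluding 10 false growth rings: 38 − 10 = 28.
The growth ring at the bark edge is 1926 CE, so the fire scar dates to 1926 − 28 = 1898 CE.

1898 CE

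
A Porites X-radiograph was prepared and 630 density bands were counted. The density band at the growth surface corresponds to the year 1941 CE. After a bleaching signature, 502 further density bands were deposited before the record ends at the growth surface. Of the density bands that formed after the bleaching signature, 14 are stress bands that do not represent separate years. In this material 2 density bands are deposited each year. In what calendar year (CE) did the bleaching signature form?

502 density bands formed after the bleaching signature.
Removing the 14 false density bands leaves 502 − 14 = 488 true density bands beyond the bleaching signature.
Dividing by 2 density bands per year: 488 / 2 = 244 years.
1941 − 244 = 1697 CE.

1697 CE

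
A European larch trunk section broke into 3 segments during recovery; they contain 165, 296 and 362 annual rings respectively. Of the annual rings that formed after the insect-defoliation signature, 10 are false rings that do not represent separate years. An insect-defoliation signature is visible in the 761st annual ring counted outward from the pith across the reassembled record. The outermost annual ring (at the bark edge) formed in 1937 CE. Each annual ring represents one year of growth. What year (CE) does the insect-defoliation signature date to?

1885 CE

Total annual rings = 165 + 296 + 362 = 823.
Between annual ring 761 and the bark edge there are 823 − 761 = 62 annual rings.
62 − 10 false = 52 true annual rings after the insect-defoliation signature.
The annual ring at the bark edge is 1937 CE, so the insect-defoliation signature dates to 1937 − 52 = 1885 CE.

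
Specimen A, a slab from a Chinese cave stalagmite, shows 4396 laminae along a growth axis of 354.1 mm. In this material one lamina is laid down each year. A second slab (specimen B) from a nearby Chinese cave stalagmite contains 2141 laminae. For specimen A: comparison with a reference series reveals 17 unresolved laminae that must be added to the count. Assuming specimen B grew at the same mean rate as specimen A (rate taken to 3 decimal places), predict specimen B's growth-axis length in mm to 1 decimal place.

171.3 mm

Specimen A: adjusted count: 4396 + 17 = 4413 laminae.
A: Extension rate ≈ 354.1 / 4413 = 0.080 mm/year.
Length of B = 0.080 × 2141 = 171.3 mm.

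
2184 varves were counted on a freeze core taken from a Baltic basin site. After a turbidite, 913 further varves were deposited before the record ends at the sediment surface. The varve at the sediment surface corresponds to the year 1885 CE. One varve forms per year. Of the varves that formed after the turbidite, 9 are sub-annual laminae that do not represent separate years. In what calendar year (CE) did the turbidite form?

981 CE

There are 913 varves younger than the turbidite.
913 − 9 false = 904 true varves after the turbidite.
1885 − 904 = 981 CE.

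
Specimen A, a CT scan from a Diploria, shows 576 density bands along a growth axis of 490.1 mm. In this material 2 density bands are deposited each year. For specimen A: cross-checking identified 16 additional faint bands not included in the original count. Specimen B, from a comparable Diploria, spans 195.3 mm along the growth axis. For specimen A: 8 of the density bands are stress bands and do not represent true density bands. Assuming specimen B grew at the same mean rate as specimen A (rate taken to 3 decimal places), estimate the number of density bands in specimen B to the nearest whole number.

Specimen A: true density band count = 576 − 8 + 16 = 584.
Specimen A: with 2 density bands per year, 584 / 2 = 292 years.
A: Extension rate ≈ 490.1 / 292 = 1.678 mm/year.
B spans 195.3 / 1.678 = 116.39 years; at 2 density bands per year that is 116.39 × 2 ≈ 233 density bands.

233 density bands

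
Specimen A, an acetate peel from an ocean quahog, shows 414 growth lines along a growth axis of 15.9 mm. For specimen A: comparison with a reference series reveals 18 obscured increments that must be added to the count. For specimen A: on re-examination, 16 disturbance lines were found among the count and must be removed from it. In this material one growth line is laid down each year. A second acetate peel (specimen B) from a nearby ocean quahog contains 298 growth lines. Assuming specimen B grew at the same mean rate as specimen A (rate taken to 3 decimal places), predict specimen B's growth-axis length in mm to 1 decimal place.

Specimen A: true growth line count = 414 − 16 + 18 = 416.
A: Mean rate = 15.9 mm / 416 years ≈ 0.038 mm/year.
B's length ≈ 0.038 × 298 = 11.3 mm.

11.3 mm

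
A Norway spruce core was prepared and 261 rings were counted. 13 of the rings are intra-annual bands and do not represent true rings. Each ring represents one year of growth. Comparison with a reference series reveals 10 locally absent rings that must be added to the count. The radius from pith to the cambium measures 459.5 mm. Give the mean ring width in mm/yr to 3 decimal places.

1.781 mm/yr

Adjusted count: 261 − 13 + 10 = 258 rings.
Mean rate = 459.5 mm / 258 years ≈ 1.781 mm/yr.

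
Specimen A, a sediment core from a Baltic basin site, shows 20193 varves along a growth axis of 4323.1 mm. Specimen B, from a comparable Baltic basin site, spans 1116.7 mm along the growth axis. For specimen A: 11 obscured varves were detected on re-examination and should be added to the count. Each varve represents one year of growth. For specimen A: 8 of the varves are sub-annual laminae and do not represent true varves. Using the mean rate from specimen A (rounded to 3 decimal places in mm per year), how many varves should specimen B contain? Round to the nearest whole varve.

5218 varves

Specimen A: adjusted count: 20193 − 8 + 11 = 20196 varves.
A: Extension rate ≈ 4323.1 / 20196 = 0.214 mm per year.
For B, 1116.7 / 0.214 = 5218.22 years ≈ 5218 varves.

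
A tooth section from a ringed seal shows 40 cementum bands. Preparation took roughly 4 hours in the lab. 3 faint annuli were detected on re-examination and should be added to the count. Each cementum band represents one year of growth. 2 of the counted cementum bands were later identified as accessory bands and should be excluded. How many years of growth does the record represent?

After corrections the count is 40 − 2 + 3 = 41 cementum bands.
At one cementum band per year, that is 41 years.

41 yr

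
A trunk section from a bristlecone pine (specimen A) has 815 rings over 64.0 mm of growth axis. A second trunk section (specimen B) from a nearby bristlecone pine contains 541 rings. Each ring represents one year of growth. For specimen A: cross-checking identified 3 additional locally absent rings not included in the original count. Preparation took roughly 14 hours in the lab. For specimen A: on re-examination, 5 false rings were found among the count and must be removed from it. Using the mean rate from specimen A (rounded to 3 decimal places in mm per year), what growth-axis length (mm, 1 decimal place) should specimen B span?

42.7 mm

Specimen A: true ring count = 815 − 5 + 3 = 813.
A: 64.0 mm over 813 years gives 64.0 / 813 ≈ 0.079 mm/year.
B's length ≈ 0.079 × 541 = 42.7 mm.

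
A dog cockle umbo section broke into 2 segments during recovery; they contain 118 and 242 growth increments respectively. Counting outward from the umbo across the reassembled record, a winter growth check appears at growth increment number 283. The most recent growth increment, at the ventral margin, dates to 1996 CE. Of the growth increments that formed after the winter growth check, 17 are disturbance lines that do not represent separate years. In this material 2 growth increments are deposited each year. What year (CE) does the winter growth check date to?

Total growth increments = 118 + 242 = 360.
The winter growth check sits at growth increment 283 from the umbo, so 360 − 283 = 77 growth increments formed after it.
Removing the 17 false growth increments leaves 77 − 17 = 60 true growth increments beyond the winter growth check.
60 growth increments at 2 per year is 60 / 2 = 30 years.
The growth increment at the ventral margin is 1996 CE, so the winter growth check dates to 1996 − 30 = 1966 CE.

1966 CE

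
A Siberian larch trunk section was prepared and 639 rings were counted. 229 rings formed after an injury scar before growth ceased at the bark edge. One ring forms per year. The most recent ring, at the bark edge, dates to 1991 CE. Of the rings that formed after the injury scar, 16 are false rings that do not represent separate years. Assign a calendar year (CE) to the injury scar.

There are 229 rings younger than the injury scar.
Removing the 16 false rings leaves 229 − 16 = 213 true rings beyond the injury scar.
1991 − 213 = 1778 CE.

1778 CE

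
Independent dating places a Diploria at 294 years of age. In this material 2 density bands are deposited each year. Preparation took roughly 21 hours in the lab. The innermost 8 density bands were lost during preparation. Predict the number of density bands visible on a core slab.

580 density bands

Expected density bands: 294 × 2 = 588.
Subtracting the 8 density bands not captured gives 588 − 8 = 580 density bands in the record.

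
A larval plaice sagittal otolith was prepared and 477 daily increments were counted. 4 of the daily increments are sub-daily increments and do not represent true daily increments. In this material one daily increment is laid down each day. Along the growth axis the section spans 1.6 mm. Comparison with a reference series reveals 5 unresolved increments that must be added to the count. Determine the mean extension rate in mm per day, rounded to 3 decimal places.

0.003 mm per day

Adjusted count: 477 − 4 + 5 = 478 daily increments.
Mean rate = 1.6 mm / 478 days ≈ 0.003 mm per day.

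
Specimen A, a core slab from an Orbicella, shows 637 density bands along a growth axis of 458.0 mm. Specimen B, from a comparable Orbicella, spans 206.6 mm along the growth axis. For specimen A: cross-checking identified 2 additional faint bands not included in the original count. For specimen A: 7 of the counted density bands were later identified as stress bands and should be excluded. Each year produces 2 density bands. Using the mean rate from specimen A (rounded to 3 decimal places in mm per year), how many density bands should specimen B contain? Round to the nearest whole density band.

285 density bands

Specimen A: correcting the raw count gives 637 − 7 + 2 = 632 true density bands.
Specimen A: dividing by 2 density bands per year: 632 / 2 = 316 years.
A: 458.0 mm over 316 years gives 458.0 / 316 ≈ 1.449 mm/yr.
For B, 206.6 / 1.449 = 142.58 years; at 2 density bands per year that is 142.58 × 2 ≈ 285 density bands.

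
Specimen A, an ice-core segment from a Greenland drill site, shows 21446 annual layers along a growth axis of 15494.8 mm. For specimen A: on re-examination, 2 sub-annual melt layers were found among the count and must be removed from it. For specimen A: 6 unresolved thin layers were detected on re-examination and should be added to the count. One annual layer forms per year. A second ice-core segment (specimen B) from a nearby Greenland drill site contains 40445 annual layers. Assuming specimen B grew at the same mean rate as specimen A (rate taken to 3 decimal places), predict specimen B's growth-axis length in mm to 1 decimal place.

29201.3 mm

Specimen A: correcting the raw count gives 21446 − 2 + 6 = 21450 true annual layers.
A: Extension rate ≈ 15494.8 / 21450 = 0.722 mm/year.
B's length ≈ 0.722 × 40445 = 29201.3 mm.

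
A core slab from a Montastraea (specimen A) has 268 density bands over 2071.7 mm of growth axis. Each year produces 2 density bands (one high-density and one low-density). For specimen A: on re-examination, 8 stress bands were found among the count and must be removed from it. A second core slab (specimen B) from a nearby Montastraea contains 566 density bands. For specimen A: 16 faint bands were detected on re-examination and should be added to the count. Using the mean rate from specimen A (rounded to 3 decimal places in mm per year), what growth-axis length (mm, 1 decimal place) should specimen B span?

Specimen A: adjusted count: 268 − 8 + 16 = 276 density bands.
Specimen A: with 2 density bands per year, 276 / 2 = 138 years.
A: 2071.7 mm over 138 years gives 2071.7 / 138 ≈ 15.012 mm per year.
Specimen B: dividing by 2 density bands per year: 566 / 2 = 283 years. For B, 15.012 mm/year × 283 years = 4248.4 mm.

4248.4 mm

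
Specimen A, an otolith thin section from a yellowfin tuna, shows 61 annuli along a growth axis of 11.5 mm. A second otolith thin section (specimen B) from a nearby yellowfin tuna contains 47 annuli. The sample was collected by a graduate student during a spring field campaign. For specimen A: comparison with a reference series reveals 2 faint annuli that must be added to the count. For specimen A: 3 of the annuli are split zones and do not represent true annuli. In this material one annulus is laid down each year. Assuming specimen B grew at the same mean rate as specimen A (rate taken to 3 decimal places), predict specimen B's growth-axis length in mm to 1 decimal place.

Specimen A: after corrections the count is 61 − 3 + 2 = 60 annuli.
A: Extension rate ≈ 11.5 / 60 = 0.192 mm/year.
Length of B = 0.192 × 47 = 9.0 mm.

9.0 mm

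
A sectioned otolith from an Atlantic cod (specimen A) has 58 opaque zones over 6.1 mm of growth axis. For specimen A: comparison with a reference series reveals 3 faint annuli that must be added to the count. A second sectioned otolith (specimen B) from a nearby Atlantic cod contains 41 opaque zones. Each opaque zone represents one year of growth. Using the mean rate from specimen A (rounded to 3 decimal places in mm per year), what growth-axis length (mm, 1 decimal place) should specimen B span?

4.1 mm

Specimen A: true opaque zone count = 58 + 3 = 61.
A: Mean rate = 6.1 mm / 61 years ≈ 0.100 mm per year.
For B, 0.100 mm/year × 41 years = 4.1 mm.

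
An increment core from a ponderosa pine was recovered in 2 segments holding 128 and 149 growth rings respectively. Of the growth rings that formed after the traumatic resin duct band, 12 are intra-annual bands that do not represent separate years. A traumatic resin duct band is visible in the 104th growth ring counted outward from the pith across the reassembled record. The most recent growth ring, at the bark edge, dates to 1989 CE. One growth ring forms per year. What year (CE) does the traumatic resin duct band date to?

Total growth rings = 128 + 149 = 277.
The traumatic resin duct band sits at growth ring 104 from the pith, so 277 − 104 = 173 growth rings formed after it.
Removing the 12 false growth rings leaves 173 − 12 = 161 true growth rings beyond the traumatic resin duct band.
1989 − 161 = 1828 CE.

1828 CE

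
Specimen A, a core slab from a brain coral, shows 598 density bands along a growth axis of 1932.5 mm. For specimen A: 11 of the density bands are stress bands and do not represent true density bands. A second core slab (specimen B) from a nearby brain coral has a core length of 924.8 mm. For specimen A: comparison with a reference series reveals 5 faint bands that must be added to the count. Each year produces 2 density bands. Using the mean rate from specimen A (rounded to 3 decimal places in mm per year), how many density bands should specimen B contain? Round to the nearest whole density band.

283 density bands

Specimen A: correcting the raw count gives 598 − 11 + 5 = 592 true density bands.
Specimen A: with 2 density bands per year, 592 / 2 = 296 years.
A: Mean rate = 1932.5 mm / 296 years ≈ 6.529 mm/year.
For B, 924.8 / 6.529 = 141.64 years; at 2 density bands per year that is 141.64 × 2 ≈ 283 density bands.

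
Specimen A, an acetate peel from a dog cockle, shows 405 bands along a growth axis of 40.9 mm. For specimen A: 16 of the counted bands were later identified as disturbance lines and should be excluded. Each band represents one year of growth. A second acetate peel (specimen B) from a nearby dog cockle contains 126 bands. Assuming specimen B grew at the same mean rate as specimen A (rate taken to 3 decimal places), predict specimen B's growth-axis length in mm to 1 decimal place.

Specimen A: true band count = 405 − 16 = 389.
A: Mean rate = 40.9 mm / 389 years ≈ 0.105 mm per year.
Length of B = 0.105 × 126 = 13.2 mm.

13.2 mm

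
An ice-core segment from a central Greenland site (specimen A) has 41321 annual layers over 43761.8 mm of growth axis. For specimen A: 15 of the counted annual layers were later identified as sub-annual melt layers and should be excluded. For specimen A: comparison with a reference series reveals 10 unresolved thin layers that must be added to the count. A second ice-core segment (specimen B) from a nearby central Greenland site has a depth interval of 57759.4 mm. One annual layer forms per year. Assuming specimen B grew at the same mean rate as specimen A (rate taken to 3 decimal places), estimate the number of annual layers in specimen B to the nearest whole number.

Specimen A: adjusted count: 41321 − 15 + 10 = 41316 annual layers.
A: Extension rate ≈ 43761.8 / 41316 = 1.059 mm per year.
For B, 57759.4 / 1.059 = 54541.45 years ≈ 54541 annual layers.

54541 annual layers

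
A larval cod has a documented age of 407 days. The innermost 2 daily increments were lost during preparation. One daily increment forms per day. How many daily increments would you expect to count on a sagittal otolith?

At one daily increment per day, 407 days correspond to 407 daily increments.
Subtracting the 2 daily increments not captured gives 407 − 2 = 405 daily increments in the record.

405 daily increments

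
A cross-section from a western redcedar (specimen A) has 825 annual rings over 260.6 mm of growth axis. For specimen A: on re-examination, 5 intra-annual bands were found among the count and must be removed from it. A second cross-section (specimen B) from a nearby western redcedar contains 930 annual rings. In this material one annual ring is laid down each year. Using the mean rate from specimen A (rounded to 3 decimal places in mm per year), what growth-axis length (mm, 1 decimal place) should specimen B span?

295.7 mm

Specimen A: adjusted count: 825 − 5 = 820 annual rings.
A: Mean rate = 260.6 mm / 820 years ≈ 0.318 mm per year.
Length of B = 0.318 × 930 = 295.7 mm.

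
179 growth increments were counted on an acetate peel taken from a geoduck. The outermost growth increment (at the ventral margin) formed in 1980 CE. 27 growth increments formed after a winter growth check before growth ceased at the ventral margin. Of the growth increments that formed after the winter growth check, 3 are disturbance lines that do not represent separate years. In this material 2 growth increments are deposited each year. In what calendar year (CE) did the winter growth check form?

1968 CE

27 growth increments post-date the winter growth check.
Excluding 3 false growth increments: 27 − 3 = 24.
Dividing by 2 growth increments per year: 24 / 2 = 12 years.
The growth increment at the ventral margin is 1980 CE, so the winter growth check dates to 1980 − 12 = 1968 CE.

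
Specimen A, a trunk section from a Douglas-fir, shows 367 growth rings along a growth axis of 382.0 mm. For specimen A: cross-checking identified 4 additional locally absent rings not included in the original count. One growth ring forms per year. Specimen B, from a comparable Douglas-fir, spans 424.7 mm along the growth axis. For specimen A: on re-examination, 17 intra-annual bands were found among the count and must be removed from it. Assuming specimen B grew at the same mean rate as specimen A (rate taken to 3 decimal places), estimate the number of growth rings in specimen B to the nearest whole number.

394 growth rings

Specimen A: adjusted count: 367 − 17 + 4 = 354 growth rings.
A: Mean rate = 382.0 mm / 354 years ≈ 1.079 mm/year.
B spans 424.7 / 1.079 = 393.61 years ≈ 394 growth rings.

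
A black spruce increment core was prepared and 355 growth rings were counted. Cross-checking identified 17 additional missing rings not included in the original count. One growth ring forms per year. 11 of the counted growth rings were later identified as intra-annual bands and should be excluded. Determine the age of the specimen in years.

361 years

Adjusted count: 355 − 11 + 17 = 361 growth rings.
At one growth ring per year, that is 361 years.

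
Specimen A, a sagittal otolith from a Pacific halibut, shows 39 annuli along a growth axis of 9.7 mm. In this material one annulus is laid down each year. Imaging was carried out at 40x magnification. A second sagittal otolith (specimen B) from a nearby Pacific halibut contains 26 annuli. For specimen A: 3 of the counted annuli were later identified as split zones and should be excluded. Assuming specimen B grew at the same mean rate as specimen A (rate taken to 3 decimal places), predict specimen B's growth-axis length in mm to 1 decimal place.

Specimen A: correcting the raw count gives 39 − 3 = 36 true annuli.
A: Extension rate ≈ 9.7 / 36 = 0.269 mm/year.
B's length ≈ 0.269 × 26 = 7.0 mm.

7.0 mm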